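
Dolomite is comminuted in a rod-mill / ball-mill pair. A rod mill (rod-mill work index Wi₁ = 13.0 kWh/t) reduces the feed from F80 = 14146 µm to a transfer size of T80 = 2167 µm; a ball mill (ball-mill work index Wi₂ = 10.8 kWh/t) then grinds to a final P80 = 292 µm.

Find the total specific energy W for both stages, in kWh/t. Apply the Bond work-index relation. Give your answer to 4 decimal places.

W = 5.6998 kWh/t

W = 10 Wi (1/√P80 − 1/√F80)  [Bond]
Stage 1 (14146→2167 µm, Wi₁=13.0): W₁ = 10·13.0·(0.021482 − 0.008408) = 1.6996 kWh/t
Stage 2 (2167→292 µm, Wi₂=10.8): W₂ = 10·10.8·(0.058521 − 0.021482) = 4.0002 kWh/t
W = W₁ + W₂ = 1.6996 + 4.0002 = 5.6998 kWh/t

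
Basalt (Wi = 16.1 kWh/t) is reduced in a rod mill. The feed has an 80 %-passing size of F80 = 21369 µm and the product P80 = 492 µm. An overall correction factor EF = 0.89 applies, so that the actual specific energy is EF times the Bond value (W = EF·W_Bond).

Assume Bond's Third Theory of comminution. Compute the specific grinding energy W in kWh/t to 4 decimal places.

W = 5.4798 kWh/t

Bond:  W = 10 Wi (1/√P − 1/√F)
1/√492 = 0.045083;  1/√21369 = 0.006841
W = 10·16.1·(0.045083 − 0.006841) = 6.1571 kWh/t
W_actual = 0.89 × 6.1571 = 5.4798 kWh/t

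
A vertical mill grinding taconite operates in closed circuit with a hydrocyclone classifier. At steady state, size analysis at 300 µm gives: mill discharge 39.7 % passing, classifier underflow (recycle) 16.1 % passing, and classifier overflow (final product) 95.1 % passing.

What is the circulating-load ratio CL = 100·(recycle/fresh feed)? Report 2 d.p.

Balance %-passing 300 µm (r = R/F):
d + r·d = r·u + o → r(d−u) = o−d
r = (95.1 − 39.7)/(39.7 − 16.1) = 55.4/23.6 = 2.3475
CL = 100·r = 234.75 %

CL = 234.75 %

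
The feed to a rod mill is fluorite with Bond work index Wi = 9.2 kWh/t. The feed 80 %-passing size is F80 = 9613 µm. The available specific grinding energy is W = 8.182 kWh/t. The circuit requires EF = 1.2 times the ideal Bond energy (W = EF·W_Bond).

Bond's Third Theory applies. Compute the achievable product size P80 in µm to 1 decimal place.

P80 = 140.7 µm

Bond:  W = 10 Wi (1/√P − 1/√F)
W_Bond = W / EF = 8.182 / 1.2 = 6.8183 kWh/t
P80^(−½) = W_Bond/(10 Wi) + F80^(−½)
  = 6.8183/(10·9.2) + 1/√9613 = 0.074112 + 0.010199 = 0.084312
P80 = (1/0.084312)² = 11.8608² = 140.68 µm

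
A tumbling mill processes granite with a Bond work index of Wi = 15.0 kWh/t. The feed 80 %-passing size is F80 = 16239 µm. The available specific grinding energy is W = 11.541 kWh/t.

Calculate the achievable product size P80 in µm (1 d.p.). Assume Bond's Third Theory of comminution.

P80 = 139.1 µm

W = 10 Wi / √P80 − 10 Wi / √F80
⇒ 1/√P80 = W/(10 Wi) + 1/√F80
  = 11.5410/(10·15.0) + 1/√16239 = 0.076940 + 0.007847 = 0.084787
P80 = (1/0.084787)² = 11.7942² = 139.10 µm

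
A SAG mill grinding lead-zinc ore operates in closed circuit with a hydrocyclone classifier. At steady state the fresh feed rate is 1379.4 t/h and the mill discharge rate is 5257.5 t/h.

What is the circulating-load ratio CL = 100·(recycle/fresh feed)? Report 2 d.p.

Discharge = new feed + return, hence
R = M − F = 5257.5 − 1379.4 = 3878.1 t/h
CL = 100·R/F = 100·3878.1/1379.4 = 281.14 %

CL = 281.14 %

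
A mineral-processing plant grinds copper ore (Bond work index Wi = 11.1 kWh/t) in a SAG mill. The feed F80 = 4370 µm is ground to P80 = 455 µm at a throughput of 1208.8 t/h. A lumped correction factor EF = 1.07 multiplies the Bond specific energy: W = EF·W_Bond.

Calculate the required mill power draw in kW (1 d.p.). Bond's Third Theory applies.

W_Bond = 10·Wi·(1/√P₈₀ − 1/√F₈₀)
W = 10·11.1·(1/√455 − 1/√4370) = 10·11.1·(0.031753) = 3.5246 kWh/t
With EF = 1.07: W = 3.5246·1.07 = 3.7714 kWh/t
Power = W × throughput = 3.7714 kWh/t × 1208.8 t/h = 4558.8 kW

P = 4558.8 kW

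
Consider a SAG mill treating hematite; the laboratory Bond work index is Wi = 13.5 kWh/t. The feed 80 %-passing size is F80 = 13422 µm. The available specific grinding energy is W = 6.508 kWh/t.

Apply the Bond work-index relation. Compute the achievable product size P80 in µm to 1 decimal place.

Bond:  W = 10 Wi (1/√P − 1/√F)
1/√P80 = 1/√F80 + W/(10·Wi)
  = 6.5080/(10·13.5) + 1/√13422 = 0.048207 + 0.008632 = 0.056839
P80 = (1/0.056839)² = 17.5936² = 309.53 µm

P80 = 309.5 µm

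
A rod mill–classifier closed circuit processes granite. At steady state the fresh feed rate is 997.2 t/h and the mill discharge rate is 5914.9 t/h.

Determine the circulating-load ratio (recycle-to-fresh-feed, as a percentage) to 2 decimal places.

Discharge = new feed + return, hence
R = M − F = 5914.9 − 997.2 = 4917.7 t/h
CL = 100·R/F = 100·4917.7/997.2 = 493.15 %

CL = 493.15 %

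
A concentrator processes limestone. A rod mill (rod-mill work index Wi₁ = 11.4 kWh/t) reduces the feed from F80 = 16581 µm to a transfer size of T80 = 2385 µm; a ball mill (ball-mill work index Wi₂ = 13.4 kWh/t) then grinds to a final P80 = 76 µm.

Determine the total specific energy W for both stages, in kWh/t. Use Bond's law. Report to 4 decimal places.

W = 10 Wi (1/√P80 − 1/√F80)  [Bond]
Stage 1 (16581→2385 µm, Wi₁=11.4): W₁ = 10·11.4·(0.020477 − 0.007766) = 1.4490 kWh/t
Stage 2 (2385→76 µm, Wi₂=13.4): W₂ = 10·13.4·(0.114708 − 0.020477) = 12.6270 kWh/t
W = W₁ + W₂ = 1.4490 + 12.6270 = 14.0760 kWh/t

W = 14.0760 kWh/t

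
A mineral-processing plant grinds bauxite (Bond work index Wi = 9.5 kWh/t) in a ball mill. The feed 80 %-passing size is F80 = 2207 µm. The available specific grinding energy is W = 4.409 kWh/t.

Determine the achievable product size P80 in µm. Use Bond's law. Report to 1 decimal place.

Bond: W = 10·Wi·(1/√P80 − 1/√F80)
⇒ 1/√P80 = W/(10 Wi) + 1/√F80
  = 4.4090/(10·9.5) + 1/√2207 = 0.046411 + 0.021286 = 0.067697
P80 = (1/0.067697)² = 14.7718² = 218.20 µm

P80 = 218.2 µm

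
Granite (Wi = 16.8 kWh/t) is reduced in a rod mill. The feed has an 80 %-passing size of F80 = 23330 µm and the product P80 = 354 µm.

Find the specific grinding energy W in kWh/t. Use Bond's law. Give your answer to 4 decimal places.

W = 10 Wi / √P80 − 10 Wi / √F80
1/√354 = 0.053149;  1/√23330 = 0.006547
W = 10·16.8·(0.053149 − 0.006547) = 7.8292 kWh/t

W = 7.8292 kWh/t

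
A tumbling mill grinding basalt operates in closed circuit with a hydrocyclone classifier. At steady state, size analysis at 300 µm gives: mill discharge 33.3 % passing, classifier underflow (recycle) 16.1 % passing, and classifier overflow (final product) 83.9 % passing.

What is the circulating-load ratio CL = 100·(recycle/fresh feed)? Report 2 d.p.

Classifier node, passing 300 µm:
r = (o − d)/(d − u)
r = (83.9 − 33.3)/(33.3 − 16.1) = 50.6/17.2 = 2.9419
CL = 100·r = 294.19 %

CL = 294.19 %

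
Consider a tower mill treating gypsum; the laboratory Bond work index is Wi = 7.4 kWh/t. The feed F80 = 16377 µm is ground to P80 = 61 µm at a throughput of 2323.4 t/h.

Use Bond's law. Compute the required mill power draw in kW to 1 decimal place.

P = 20670.1 kW

W_Bond = 10·Wi·(1/√P₈₀ − 1/√F₈₀)
W = 10·7.4·(1/√61 − 1/√16377) = 10·7.4·(0.120223) = 8.8965 kWh/t
P_mill = W·ṁ = 8.8965·2323.4 = 20670.1 kW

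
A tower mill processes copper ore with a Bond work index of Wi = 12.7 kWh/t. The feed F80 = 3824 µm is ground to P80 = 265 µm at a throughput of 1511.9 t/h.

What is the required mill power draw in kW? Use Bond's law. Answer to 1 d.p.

P = 8690.1 kW

Bond: W = 10·Wi·(1/√P80 − 1/√F80)
W = 10·12.7·(1/√265 − 1/√3824) = 10·12.7·(0.045258) = 5.7478 kWh/t
P = W·T = 5.7478·1511.9 = 8690.1 kW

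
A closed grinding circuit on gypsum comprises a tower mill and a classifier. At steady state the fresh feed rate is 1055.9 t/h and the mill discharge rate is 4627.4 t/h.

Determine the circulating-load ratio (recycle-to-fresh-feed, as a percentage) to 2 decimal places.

CL = 338.24 %

Mill node: discharge = fresh + recycle.
R = M − F = 4627.4 − 1055.9 = 3571.5 t/h
CL = 100·R/F = 100·3571.5/1055.9 = 338.24 %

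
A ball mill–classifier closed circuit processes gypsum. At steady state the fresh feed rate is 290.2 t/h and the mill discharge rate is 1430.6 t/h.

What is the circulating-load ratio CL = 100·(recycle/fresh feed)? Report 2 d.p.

CL = 392.97 %

Mill node: discharge = fresh + recycle.
R = M − F = 1430.6 − 290.2 = 1140.4 t/h
CL = 100·R/F = 100·1140.4/290.2 = 392.97 %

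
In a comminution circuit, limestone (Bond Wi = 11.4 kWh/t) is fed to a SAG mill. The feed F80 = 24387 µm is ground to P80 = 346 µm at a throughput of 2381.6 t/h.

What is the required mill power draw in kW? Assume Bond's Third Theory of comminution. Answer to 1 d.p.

W = 10·Wi·(P80^(-½) − F80^(-½))
W = 10·11.4·(1/√346 − 1/√24387) = 10·11.4·(0.047357) = 5.3987 kWh/t
Mill draw = 5.3987 × 2381.6 = 12857.5 kW

P = 12857.5 kW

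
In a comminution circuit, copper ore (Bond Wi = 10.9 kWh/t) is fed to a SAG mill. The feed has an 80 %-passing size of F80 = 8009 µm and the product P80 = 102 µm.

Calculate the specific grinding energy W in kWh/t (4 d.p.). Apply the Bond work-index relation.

W = 9.5746 kWh/t

Bond:  W = 10 Wi (1/√P − 1/√F)
1/√102 = 0.099015;  1/√8009 = 0.011174
W = 10·10.9·(0.099015 − 0.011174) = 9.5746 kWh/t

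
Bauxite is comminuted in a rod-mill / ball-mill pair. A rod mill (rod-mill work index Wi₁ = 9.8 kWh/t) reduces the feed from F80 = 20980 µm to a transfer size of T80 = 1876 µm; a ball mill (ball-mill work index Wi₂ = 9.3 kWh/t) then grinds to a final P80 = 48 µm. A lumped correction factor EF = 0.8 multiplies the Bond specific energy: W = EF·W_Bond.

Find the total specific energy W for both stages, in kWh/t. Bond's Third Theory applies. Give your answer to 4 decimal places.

W = 10·Wi·(P80^(-½) − F80^(-½))
Stage 1 (20980→1876 µm, Wi₁=9.8): W₁ = 10·9.8·(0.023088 − 0.006904) = 1.5860 kWh/t
Stage 2 (1876→48 µm, Wi₂=9.3): W₂ = 10·9.3·(0.144338 − 0.023088) = 11.2762 kWh/t
W = W₁ + W₂ = 1.5860 + 11.2762 = 12.8622 kWh/t
With EF = 0.8: W = 12.8622·0.8 = 10.2898 kWh/t

W = 10.2898 kWh/t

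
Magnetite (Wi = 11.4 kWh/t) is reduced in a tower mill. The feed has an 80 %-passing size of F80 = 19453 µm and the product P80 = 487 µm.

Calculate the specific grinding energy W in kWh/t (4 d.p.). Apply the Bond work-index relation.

W = 4.3485 kWh/t

W = 10 Wi (P80^-0.5 − F80^-0.5)
1/√487 = 0.045314;  1/√19453 = 0.007170
W = 10·11.4·(0.045314 − 0.007170) = 4.3485 kWh/t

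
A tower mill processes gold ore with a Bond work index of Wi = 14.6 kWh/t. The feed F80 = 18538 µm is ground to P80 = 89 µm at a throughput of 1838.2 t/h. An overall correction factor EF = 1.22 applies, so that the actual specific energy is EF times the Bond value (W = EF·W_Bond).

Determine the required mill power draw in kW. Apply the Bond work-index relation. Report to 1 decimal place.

P = 32301.7 kW

W = 10·Wi·[P80^(−½) − F80^(−½)]
W = 10·14.6·(1/√89 − 1/√18538) = 10·14.6·(0.098655) = 14.4037 kWh/t
Corrected W = EF·W_Bond = 1.22·14.4037 = 17.5725 kWh/t
P = W·T = 17.5725·1838.2 = 32301.7 kW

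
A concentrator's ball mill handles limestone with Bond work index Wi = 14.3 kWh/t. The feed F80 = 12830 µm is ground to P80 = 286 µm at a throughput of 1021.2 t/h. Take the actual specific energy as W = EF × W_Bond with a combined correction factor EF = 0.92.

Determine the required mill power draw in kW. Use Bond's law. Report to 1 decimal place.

W_Bond = 10·Wi·(1/√P₈₀ − 1/√F₈₀)
W = 10·14.3·(1/√286 − 1/√12830) = 10·14.3·(0.050303) = 7.1933 kWh/t
Corrected W = EF·W_Bond = 0.92·7.1933 = 6.6178 kWh/t
Mill draw = 6.6178 × 1021.2 = 6758.1 kW

P = 6758.1 kW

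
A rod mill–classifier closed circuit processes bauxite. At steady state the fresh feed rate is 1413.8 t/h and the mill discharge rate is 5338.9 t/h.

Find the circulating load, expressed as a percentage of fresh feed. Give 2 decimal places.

M = F + R at steady state, so:
R = M − F = 5338.9 − 1413.8 = 3925.1 t/h
CL = 100·R/F = 100·3925.1/1413.8 = 277.63 %

CL = 277.63 %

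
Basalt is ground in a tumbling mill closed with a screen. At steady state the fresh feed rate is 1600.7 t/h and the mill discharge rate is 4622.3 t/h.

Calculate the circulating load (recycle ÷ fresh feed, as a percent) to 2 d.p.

CL = 188.77 %

Steady state: M = F + R.
R = M − F = 4622.3 − 1600.7 = 3021.6 t/h
CL = 100·R/F = 100·3021.6/1600.7 = 188.77 %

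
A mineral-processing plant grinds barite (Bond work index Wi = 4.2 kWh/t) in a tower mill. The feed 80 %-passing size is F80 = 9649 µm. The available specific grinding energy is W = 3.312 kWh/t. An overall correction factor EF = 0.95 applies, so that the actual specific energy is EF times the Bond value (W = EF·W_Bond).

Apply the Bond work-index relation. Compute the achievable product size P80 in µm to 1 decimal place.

Bond:  W = 10 Wi (1/√P − 1/√F)
W_Bond = W / EF = 3.312 / 0.95 = 3.4863 kWh/t
⇒ 1/√P80 = W_Bond/(10 Wi) + 1/√F80
  = 3.4863/(10·4.2) + 1/√9649 = 0.083008 + 0.010180 = 0.093188
P80 = (1/0.093188)² = 10.7310² = 115.15 µm

P80 = 115.2 µm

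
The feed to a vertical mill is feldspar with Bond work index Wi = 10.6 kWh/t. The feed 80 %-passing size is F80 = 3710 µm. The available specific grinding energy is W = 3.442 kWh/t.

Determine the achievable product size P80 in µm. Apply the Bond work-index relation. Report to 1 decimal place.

W = 10 Wi / √P80 − 10 Wi / √F80
⇒ 1/√P80 = W/(10 Wi) + 1/√F80
  = 3.4420/(10·10.6) + 1/√3710 = 0.032472 + 0.016418 = 0.048889
P80 = (1/0.048889)² = 20.4543² = 418.38 µm

P80 = 418.4 µm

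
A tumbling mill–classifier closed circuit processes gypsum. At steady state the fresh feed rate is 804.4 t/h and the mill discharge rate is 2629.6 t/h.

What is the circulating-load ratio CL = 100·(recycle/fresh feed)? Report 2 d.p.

CL = 226.90 %

Mill node: discharge = fresh + recycle.
R = M − F = 2629.6 − 804.4 = 1825.2 t/h
CL = 100·R/F = 100·1825.2/804.4 = 226.90 %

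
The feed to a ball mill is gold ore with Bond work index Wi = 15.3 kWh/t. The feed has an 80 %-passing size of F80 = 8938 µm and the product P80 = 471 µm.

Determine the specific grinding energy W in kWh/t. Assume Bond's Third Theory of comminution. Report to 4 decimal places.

W = 10·Wi·(P80^(-½) − F80^(-½))
1/√471 = 0.046078;  1/√8938 = 0.010577
W = 10·15.3·(0.046078 − 0.010577) = 5.4315 kWh/t

W = 5.4315 kWh/t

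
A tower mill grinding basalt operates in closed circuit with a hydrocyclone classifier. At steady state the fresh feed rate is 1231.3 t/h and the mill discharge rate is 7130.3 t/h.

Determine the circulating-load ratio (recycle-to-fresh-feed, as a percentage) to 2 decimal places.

M = F + R at steady state, so:
R = M − F = 7130.3 − 1231.3 = 5899.0 t/h
CL = 100·R/F = 100·5899.0/1231.3 = 479.09 %

CL = 479.09 %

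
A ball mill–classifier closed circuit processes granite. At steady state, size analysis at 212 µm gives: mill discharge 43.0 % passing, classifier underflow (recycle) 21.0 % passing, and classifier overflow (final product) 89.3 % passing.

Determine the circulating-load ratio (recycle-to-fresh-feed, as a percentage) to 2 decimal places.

Let r = R/F. Size balance at 212 µm:
d + r·d = r·u + o → r(d−u) = o−d
r = (89.3 − 43.0)/(43.0 − 21.0) = 46.3/22.0 = 2.1045
CL = 100·r = 210.45 %

CL = 210.45 %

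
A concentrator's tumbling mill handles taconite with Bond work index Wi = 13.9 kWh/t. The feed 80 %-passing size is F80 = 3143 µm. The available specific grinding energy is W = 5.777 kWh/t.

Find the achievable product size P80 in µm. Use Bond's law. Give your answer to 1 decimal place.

W = 10 Wi / √P80 − 10 Wi / √F80
1/√P80 = 1/√F80 + W/(10·Wi)
  = 5.7770/(10·13.9) + 1/√3143 = 0.041561 + 0.017837 = 0.059398
P80 = (1/0.059398)² = 16.8355² = 283.43 µm

P80 = 283.4 µm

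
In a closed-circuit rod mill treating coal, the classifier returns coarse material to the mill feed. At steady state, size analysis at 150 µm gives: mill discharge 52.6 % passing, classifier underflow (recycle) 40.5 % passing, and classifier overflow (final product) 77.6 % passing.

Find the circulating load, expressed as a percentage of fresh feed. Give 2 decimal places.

Mass balance on the −150 µm fraction:
Fd + Rd = Ru + Fo ⇒ R/F = (o−d)/(d−u)
r = (77.6 − 52.6)/(52.6 − 40.5) = 25.0/12.1 = 2.0661
CL = 100·r = 206.61 %

CL = 206.61 %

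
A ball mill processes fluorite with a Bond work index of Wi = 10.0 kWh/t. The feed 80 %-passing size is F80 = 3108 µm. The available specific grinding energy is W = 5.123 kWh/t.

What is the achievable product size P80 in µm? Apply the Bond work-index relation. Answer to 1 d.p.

P80 = 209.0 µm

Bond: W = 10·Wi·(1/√P80 − 1/√F80)
⇒ 1/√P80 = W/(10 Wi) + 1/√F80
  = 5.1230/(10·10.0) + 1/√3108 = 0.051230 + 0.017937 = 0.069167
P80 = (1/0.069167)² = 14.4577² = 209.02 µm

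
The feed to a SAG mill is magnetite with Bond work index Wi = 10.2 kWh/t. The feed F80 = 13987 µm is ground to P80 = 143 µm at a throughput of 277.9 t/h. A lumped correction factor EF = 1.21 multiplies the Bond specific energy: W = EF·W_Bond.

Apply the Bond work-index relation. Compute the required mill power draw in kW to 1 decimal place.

P = 2578.2 kW

W = 10 Wi (1/√P80 − 1/√F80)  [Bond]
W = 10·10.2·(1/√143 − 1/√13987) = 10·10.2·(0.075169) = 7.6672 kWh/t
Apply correction: 7.6672 × 1.21 = 9.2773 kWh/t
Mill draw = 9.2773 × 277.9 = 2578.2 kW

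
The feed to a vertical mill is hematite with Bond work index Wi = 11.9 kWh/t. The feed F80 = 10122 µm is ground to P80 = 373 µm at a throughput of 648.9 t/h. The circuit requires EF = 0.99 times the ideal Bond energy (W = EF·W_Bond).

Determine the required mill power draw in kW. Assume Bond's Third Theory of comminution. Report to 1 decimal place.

P = 3198.4 kW

W_Bond = 10·Wi·(1/√P₈₀ − 1/√F₈₀)
W = 10·11.9·(1/√373 − 1/√10122) = 10·11.9·(0.041838) = 4.9788 kWh/t
With EF = 0.99: W = 4.9788·0.99 = 4.9290 kWh/t
P = W·T = 4.9290·648.9 = 3198.4 kW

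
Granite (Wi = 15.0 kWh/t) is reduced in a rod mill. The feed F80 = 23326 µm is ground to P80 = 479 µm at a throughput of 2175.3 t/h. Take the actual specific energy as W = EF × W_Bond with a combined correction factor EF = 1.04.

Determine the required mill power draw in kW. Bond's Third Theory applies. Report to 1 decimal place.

W = 10 Wi (P80^-0.5 − F80^-0.5)
W = 10·15.0·(1/√479 − 1/√23326) = 10·15.0·(0.039144) = 5.8715 kWh/t
With EF = 1.04: W = 5.8715·1.04 = 6.1064 kWh/t
P = W·T = 6.1064·2175.3 = 13283.3 kW

P = 13283.3 kW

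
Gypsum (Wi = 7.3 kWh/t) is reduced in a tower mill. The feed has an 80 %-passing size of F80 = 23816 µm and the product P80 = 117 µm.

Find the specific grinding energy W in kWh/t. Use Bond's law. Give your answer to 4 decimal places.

W = 6.2758 kWh/t

W = 10·Wi·(P80^(-½) − F80^(-½))
1/√117 = 0.092450;  1/√23816 = 0.006480
W = 10·7.3·(0.092450 − 0.006480) = 6.2758 kWh/t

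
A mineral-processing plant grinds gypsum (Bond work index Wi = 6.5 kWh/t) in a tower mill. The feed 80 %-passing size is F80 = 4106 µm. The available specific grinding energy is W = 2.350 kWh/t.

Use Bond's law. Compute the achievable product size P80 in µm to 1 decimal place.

P80 = 373.3 µm

W = 10·Wi·(P80^(-½) − F80^(-½))
⇒ 1/√P80 = W/(10 Wi) + 1/√F80
  = 2.3500/(10·6.5) + 1/√4106 = 0.036154 + 0.015606 = 0.051760
P80 = (1/0.051760)² = 19.3200² = 373.26 µm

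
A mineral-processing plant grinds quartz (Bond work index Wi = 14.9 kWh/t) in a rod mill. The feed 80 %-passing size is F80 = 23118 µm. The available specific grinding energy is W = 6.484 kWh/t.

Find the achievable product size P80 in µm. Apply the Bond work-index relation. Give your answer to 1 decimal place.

P80 = 398.5 µm

Bond: W = 10·Wi·(1/√P80 − 1/√F80)
P80^(−½) = W/(10 Wi) + F80^(−½)
  = 6.4840/(10·14.9) + 1/√23118 = 0.043517 + 0.006577 = 0.050094
P80 = (1/0.050094)² = 19.9626² = 398.50 µm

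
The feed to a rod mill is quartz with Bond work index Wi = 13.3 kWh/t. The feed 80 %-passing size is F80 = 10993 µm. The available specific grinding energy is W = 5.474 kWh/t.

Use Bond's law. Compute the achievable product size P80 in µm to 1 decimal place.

W = 10·Wi·[P80^(−½) − F80^(−½)]
⇒ 1/√P80 = W/(10 Wi) + 1/√F80
  = 5.4740/(10·13.3) + 1/√10993 = 0.041158 + 0.009538 = 0.050696
P80 = (1/0.050696)² = 19.7256² = 389.10 µm

P80 = 389.1 µm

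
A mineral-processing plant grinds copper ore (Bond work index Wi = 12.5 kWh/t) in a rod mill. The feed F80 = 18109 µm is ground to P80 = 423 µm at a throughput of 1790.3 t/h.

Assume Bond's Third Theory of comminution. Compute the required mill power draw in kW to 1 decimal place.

P = 9217.9 kW

W = 10·Wi·(P80^(-½) − F80^(-½))
W = 10·12.5·(1/√423 − 1/√18109) = 10·12.5·(0.041191) = 5.1488 kWh/t
P_mill = W·ṁ = 5.1488·1790.3 = 9217.9 kW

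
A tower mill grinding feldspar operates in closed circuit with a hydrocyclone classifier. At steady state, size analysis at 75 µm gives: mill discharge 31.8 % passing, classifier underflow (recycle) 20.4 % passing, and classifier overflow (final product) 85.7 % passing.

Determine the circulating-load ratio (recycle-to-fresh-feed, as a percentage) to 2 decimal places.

Mass balance on the −75 µm fraction:
d + r·d = r·u + o → r(d−u) = o−d
r = (85.7 − 31.8)/(31.8 − 20.4) = 53.9/11.4 = 4.7281
CL = 100·r = 472.81 %

CL = 472.81 %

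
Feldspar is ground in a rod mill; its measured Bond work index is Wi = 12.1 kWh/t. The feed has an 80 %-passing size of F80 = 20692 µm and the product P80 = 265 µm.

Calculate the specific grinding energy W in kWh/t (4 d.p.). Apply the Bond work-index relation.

W = 6.5918 kWh/t

W = 10 Wi (P80^-0.5 − F80^-0.5)
1/√265 = 0.061430;  1/√20692 = 0.006952
W = 10·12.1·(0.061430 − 0.006952) = 6.5918 kWh/t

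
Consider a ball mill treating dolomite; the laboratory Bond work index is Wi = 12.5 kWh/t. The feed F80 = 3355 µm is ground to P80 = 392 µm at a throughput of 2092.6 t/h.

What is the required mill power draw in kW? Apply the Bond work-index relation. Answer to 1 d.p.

P = 8695.6 kW

Bond: W = 10·Wi·(1/√P80 − 1/√F80)
W = 10·12.5·(1/√392 − 1/√3355) = 10·12.5·(0.033243) = 4.1554 kWh/t
Power = W × throughput = 4.1554 kWh/t × 2092.6 t/h = 8695.6 kW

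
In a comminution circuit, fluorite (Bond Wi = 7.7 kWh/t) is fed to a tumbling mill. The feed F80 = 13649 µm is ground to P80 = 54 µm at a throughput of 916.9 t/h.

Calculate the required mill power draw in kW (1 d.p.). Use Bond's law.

W = 10 Wi / √P80 − 10 Wi / √F80
W = 10·7.7·(1/√54 − 1/√13649) = 10·7.7·(0.127523) = 9.8193 kWh/t
Mill draw = 9.8193 × 916.9 = 9003.3 kW

P = 9003.3 kW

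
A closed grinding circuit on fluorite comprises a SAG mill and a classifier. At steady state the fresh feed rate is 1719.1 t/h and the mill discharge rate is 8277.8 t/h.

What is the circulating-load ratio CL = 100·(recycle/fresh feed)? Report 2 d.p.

CL = 381.52 %

Discharge = new feed + return, hence
R = M − F = 8277.8 − 1719.1 = 6558.7 t/h
CL = 100·R/F = 100·6558.7/1719.1 = 381.52 %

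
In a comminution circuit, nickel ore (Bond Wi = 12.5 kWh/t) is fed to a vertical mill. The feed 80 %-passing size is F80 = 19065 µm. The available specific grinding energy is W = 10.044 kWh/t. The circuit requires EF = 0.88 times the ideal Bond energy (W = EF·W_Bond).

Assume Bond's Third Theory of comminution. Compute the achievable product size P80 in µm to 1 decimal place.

W = 10 Wi / √P80 − 10 Wi / √F80
W_Bond = W / EF = 10.044 / 0.88 = 11.4136 kWh/t
⇒ 1/√P80 = W_Bond/(10 Wi) + 1/√F80
  = 11.4136/(10·12.5) + 1/√19065 = 0.091309 + 0.007242 = 0.098551
P80 = (1/0.098551)² = 10.1470² = 102.96 µm

P80 = 103.0 µm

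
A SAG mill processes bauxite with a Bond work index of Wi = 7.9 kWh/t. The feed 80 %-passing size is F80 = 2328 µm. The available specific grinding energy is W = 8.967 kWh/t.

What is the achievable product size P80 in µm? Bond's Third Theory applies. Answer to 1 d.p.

P80 = 55.5 µm

W = 10 Wi / √P80 − 10 Wi / √F80
⇒ 1/√P80 = W/(10 Wi) + 1/√F80
  = 8.9670/(10·7.9) + 1/√2328 = 0.113506 + 0.020726 = 0.134232
P80 = (1/0.134232)² = 7.4498² = 55.50 µm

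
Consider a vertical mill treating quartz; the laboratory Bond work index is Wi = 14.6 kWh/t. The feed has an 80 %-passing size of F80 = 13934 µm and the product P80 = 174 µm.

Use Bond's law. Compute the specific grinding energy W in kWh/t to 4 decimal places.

W = 9.8314 kWh/t

W = 10 Wi / √P80 − 10 Wi / √F80
1/√174 = 0.075810;  1/√13934 = 0.008472
W = 10·14.6·(0.075810 − 0.008472) = 9.8314 kWh/t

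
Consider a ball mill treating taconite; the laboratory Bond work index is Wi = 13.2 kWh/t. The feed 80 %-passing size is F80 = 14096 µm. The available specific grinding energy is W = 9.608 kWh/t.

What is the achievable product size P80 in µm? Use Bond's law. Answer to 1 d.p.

P80 = 151.6 µm

Bond: W = 10·Wi·(1/√P80 − 1/√F80)
⇒ 1/√P80 = W/(10 Wi) + 1/√F80
  = 9.6080/(10·13.2) + 1/√14096 = 0.072788 + 0.008423 = 0.081211
P80 = (1/0.081211)² = 12.3137² = 151.63 µm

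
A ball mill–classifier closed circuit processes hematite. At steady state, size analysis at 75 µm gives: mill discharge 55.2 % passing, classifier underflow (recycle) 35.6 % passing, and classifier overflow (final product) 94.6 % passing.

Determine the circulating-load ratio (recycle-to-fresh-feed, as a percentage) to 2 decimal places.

Two-product formula at 75 µm:
d + r·d = r·u + o → r(d−u) = o−d
r = (94.6 − 55.2)/(55.2 − 35.6) = 39.4/19.6 = 2.0102
CL = 100·r = 201.02 %

CL = 201.02 %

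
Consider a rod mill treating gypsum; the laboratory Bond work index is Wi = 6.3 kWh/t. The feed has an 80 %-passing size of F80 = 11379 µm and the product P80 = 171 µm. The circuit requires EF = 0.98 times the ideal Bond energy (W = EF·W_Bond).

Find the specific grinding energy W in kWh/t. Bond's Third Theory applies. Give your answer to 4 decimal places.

W = 4.1426 kWh/t

W = 10 Wi (P80^-0.5 − F80^-0.5)
1/√171 = 0.076472;  1/√11379 = 0.009374
W = 10·6.3·(0.076472 − 0.009374) = 4.2271 kWh/t
W_actual = 0.98 × 4.2271 = 4.1426 kWh/t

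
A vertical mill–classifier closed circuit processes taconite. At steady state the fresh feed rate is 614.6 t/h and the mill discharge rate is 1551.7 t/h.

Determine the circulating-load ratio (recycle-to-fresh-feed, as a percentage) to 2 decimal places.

CL = 152.47 %

Steady state: M = F + R.
R = M − F = 1551.7 − 614.6 = 937.1 t/h
CL = 100·R/F = 100·937.1/614.6 = 152.47 %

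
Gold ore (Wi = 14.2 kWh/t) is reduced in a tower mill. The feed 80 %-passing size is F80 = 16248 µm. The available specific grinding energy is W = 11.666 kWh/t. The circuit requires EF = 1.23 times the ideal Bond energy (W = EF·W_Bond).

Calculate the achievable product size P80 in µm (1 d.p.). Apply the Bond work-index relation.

W = 10·Wi·[P80^(−½) − F80^(−½)]
W_Bond = W / EF = 11.666 / 1.23 = 9.4846 kWh/t
⇒ 1/√P80 = W_Bond/(10·Wi) + 1/√F80
  = 9.4846/(10·14.2) + 1/√16248 = 0.066793 + 0.007845 = 0.074638
P80 = (1/0.074638)² = 13.3980² = 179.51 µm

P80 = 179.5 µm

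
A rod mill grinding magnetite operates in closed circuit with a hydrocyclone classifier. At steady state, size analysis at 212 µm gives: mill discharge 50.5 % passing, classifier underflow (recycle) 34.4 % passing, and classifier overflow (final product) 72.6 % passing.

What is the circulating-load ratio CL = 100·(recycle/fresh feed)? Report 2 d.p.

Mass balance on the −212 µm fraction:
Fd + Rd = Ru + Fo ⇒ R/F = (o−d)/(d−u)
r = (72.6 − 50.5)/(50.5 − 34.4) = 22.1/16.1 = 1.3727
CL = 100·r = 137.27 %

CL = 137.27 %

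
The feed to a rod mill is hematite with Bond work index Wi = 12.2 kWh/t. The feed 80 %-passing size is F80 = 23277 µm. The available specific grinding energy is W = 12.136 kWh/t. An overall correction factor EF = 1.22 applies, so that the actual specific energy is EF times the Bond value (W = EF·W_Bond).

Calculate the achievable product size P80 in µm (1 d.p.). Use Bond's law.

W_Bond = 10·Wi·(1/√P₈₀ − 1/√F₈₀)
W_Bond = W / EF = 12.136 / 1.22 = 9.9475 kWh/t
⇒ 1/√P80 = W_Bond/(10·Wi) + 1/√F80
  = 9.9475/(10·12.2) + 1/√23277 = 0.081537 + 0.006554 = 0.088092
P80 = (1/0.088092)² = 11.3518² = 128.86 µm

P80 = 128.9 µm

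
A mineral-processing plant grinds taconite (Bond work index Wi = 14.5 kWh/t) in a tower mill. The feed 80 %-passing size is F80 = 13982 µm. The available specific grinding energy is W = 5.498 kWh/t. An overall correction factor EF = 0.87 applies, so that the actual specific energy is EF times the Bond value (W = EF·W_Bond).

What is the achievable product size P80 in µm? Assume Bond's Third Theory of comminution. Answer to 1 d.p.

P80 = 369.3 µm

W_Bond = 10·Wi·(1/√P₈₀ − 1/√F₈₀)
W_Bond = W / EF = 5.498 / 0.87 = 6.3195 kWh/t
P80^-0.5 = F80^-0.5 + W_Bond/(10 Wi)
  = 6.3195/(10·14.5) + 1/√13982 = 0.043583 + 0.008457 = 0.052040
P80 = (1/0.052040)² = 19.2160² = 369.25 µm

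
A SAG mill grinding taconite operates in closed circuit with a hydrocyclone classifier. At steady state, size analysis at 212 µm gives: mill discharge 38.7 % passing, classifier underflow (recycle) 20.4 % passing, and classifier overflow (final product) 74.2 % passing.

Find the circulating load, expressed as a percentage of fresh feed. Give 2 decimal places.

CL = 193.99 %

Two-product formula at 212 µm:
(1+r)d = ru + o → r = (o−d)/(d−u)
r = (74.2 − 38.7)/(38.7 − 20.4) = 35.5/18.3 = 1.9399
CL = 100·r = 193.99 %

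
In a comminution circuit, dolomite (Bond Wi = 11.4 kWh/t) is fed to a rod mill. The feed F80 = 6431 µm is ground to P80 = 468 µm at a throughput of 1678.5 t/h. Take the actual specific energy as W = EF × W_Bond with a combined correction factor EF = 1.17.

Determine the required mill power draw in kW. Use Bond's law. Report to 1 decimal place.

W = 10·Wi·(P80^(-½) − F80^(-½))
W = 10·11.4·(1/√468 − 1/√6431) = 10·11.4·(0.033755) = 3.8481 kWh/t
Corrected W = EF·W_Bond = 1.17·3.8481 = 4.5023 kWh/t
Mill draw = 4.5023 × 1678.5 = 7557.1 kW

P = 7557.1 kW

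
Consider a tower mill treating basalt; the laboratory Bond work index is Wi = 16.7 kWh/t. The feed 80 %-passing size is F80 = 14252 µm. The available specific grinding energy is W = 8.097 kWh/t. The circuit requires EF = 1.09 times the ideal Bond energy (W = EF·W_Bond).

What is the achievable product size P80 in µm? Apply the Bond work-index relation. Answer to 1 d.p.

W = 10 Wi (P80^-0.5 − F80^-0.5)
W_Bond = W / EF = 8.097 / 1.09 = 7.4284 kWh/t
1/√P80 = 1/√F80 + W_Bond/(10·Wi)
  = 7.4284/(10·16.7) + 1/√14252 = 0.044482 + 0.008376 = 0.052858
P80 = (1/0.052858)² = 18.9186² = 357.91 µm

P80 = 357.9 µm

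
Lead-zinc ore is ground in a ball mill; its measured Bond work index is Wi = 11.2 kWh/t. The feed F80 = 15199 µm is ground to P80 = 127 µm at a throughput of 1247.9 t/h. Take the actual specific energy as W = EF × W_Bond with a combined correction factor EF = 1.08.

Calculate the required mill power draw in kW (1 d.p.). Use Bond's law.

P = 12169.9 kW

W_Bond = 10·Wi·(1/√P₈₀ − 1/√F₈₀)
W = 10·11.2·(1/√127 − 1/√15199) = 10·11.2·(0.080624) = 9.0299 kWh/t
Corrected W = EF·W_Bond = 1.08·9.0299 = 9.7523 kWh/t
Mill draw = 9.7523 × 1247.9 = 12169.9 kW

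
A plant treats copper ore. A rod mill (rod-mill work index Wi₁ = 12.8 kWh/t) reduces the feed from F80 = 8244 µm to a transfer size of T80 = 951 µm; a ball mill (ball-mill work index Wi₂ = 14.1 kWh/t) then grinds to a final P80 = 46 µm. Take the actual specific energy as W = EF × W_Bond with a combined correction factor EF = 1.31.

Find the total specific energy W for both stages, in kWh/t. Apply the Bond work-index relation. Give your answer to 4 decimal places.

W = 10 Wi / √P80 − 10 Wi / √F80
Stage 1 (8244→951 µm, Wi₁=12.8): W₁ = 10·12.8·(0.032427 − 0.011014) = 2.7409 kWh/t
Stage 2 (951→46 µm, Wi₂=14.1): W₂ = 10·14.1·(0.147442 − 0.032427) = 16.2171 kWh/t
W = W₁ + W₂ = 2.7409 + 16.2171 = 18.9580 kWh/t
Apply correction: 18.9580 × 1.31 = 24.8350 kWh/t

W = 24.8350 kWh/t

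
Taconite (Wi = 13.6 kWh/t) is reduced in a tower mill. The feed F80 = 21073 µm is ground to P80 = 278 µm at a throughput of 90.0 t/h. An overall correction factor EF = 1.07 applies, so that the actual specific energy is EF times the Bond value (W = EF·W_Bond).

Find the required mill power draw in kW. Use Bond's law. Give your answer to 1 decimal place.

W = 10 Wi (1/√P80 − 1/√F80)  [Bond]
W = 10·13.6·(1/√278 − 1/√21073) = 10·13.6·(0.053087) = 7.2199 kWh/t
With EF = 1.07: W = 7.2199·1.07 = 7.7253 kWh/t
Power = W × throughput = 7.7253 kWh/t × 90.0 t/h = 695.3 kW

P = 695.3 kW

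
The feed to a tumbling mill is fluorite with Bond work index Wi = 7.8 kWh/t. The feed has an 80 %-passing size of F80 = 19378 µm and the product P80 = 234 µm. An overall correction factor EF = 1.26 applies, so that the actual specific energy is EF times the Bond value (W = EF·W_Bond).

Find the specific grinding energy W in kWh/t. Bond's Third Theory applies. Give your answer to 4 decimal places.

W = 10 Wi (1/√P80 − 1/√F80)  [Bond]
1/√234 = 0.065372;  1/√19378 = 0.007184
W = 10·7.8·(0.065372 − 0.007184) = 4.5387 kWh/t
W_actual = 1.26 × 4.5387 = 5.7188 kWh/t

W = 5.7188 kWh/t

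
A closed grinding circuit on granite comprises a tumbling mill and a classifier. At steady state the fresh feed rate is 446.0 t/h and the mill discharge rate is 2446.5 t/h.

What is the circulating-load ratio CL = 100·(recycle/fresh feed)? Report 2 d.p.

CL = 448.54 %

M = F + R at steady state, so:
R = M − F = 2446.5 − 446.0 = 2000.5 t/h
CL = 100·R/F = 100·2000.5/446.0 = 448.54 %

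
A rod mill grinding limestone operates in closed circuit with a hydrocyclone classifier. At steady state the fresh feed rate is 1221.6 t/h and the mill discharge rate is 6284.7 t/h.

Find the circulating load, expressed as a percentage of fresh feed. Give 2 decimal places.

CL = 414.46 %

Mill node: discharge = fresh + recycle.
R = M − F = 6284.7 − 1221.6 = 5063.1 t/h
CL = 100·R/F = 100·5063.1/1221.6 = 414.46 %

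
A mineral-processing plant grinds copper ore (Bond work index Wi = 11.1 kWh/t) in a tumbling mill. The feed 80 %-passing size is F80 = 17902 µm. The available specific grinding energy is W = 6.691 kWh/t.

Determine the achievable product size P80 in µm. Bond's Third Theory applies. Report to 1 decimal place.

P80 = 217.8 µm

W = 10·Wi·[P80^(−½) − F80^(−½)]
P80^-0.5 = F80^-0.5 + W/(10 Wi)
  = 6.6910/(10·11.1) + 1/√17902 = 0.060279 + 0.007474 = 0.067753
P80 = (1/0.067753)² = 14.7594² = 217.84 µm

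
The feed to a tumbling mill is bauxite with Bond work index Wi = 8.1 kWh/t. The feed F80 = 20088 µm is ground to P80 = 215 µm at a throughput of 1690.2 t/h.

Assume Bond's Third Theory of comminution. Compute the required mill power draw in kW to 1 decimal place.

P = 8371.0 kW

Bond:  W = 10 Wi (1/√P − 1/√F)
W = 10·8.1·(1/√215 − 1/√20088) = 10·8.1·(0.061144) = 4.9527 kWh/t
Power = W × throughput = 4.9527 kWh/t × 1690.2 t/h = 8371.0 kW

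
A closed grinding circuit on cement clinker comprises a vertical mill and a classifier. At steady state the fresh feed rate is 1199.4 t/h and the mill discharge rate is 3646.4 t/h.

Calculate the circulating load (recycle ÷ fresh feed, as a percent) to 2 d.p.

Mill node: discharge = fresh + recycle.
R = M − F = 3646.4 − 1199.4 = 2447.0 t/h
CL = 100·R/F = 100·2447.0/1199.4 = 204.02 %

CL = 204.02 %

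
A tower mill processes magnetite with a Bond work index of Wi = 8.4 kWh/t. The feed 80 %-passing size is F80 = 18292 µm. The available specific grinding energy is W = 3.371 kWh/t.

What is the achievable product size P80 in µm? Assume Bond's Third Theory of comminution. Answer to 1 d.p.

P80 = 442.8 µm

W = 10·Wi·(P80^(-½) − F80^(-½))
⇒ 1/√P80 = W/(10·Wi) + 1/√F80
  = 3.3710/(10·8.4) + 1/√18292 = 0.040131 + 0.007394 = 0.047525
P80 = (1/0.047525)² = 21.0417² = 442.75 µm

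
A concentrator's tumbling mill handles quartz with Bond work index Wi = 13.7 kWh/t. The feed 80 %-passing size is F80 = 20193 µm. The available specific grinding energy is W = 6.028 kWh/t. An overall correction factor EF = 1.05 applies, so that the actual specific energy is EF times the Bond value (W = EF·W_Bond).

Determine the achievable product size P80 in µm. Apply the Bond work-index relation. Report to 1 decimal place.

Bond: W = 10·Wi·(1/√P80 − 1/√F80)
W_Bond = W / EF = 6.028 / 1.05 = 5.7410 kWh/t
P80^(−½) = W_Bond/(10 Wi) + F80^(−½)
  = 5.7410/(10·13.7) + 1/√20193 = 0.041905 + 0.007037 = 0.048942
P80 = (1/0.048942)² = 20.4324² = 417.48 µm

P80 = 417.5 µm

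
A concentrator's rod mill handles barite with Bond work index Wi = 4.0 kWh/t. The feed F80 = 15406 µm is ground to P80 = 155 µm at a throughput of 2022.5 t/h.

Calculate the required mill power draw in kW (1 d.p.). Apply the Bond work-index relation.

W = 10 Wi (1/√P80 − 1/√F80)  [Bond]
W = 10·4.0·(1/√155 − 1/√15406) = 10·4.0·(0.072265) = 2.8906 kWh/t
Mill draw = 2.8906 × 2022.5 = 5846.3 kW

P = 5846.3 kW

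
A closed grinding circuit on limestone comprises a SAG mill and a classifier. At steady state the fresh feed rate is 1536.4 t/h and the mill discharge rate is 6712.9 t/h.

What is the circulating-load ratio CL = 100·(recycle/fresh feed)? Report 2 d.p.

Mill node: discharge = fresh + recycle.
R = M − F = 6712.9 − 1536.4 = 5176.5 t/h
CL = 100·R/F = 100·5176.5/1536.4 = 336.92 %

CL = 336.92 %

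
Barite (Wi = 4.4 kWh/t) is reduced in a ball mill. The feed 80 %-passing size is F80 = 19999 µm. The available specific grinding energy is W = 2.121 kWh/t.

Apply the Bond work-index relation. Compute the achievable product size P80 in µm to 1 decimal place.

P80 = 327.3 µm

W = 10 Wi (1/√P80 − 1/√F80)  [Bond]
1/√P80 = 1/√F80 + W/(10·Wi)
  = 2.1210/(10·4.4) + 1/√19999 = 0.048205 + 0.007071 = 0.055276
P80 = (1/0.055276)² = 18.0911² = 327.29 µm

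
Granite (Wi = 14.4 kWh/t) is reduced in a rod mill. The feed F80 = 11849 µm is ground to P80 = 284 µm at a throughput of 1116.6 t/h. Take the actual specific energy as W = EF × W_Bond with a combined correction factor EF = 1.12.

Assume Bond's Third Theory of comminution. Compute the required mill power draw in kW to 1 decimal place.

W = 10 Wi / √P80 − 10 Wi / √F80
W = 10·14.4·(1/√284 − 1/√11849) = 10·14.4·(0.050152) = 7.2219 kWh/t
W_actual = 1.12 × 7.2219 = 8.0886 kWh/t
Power = W × throughput = 8.0886 kWh/t × 1116.6 t/h = 9031.7 kW

P = 9031.7 kW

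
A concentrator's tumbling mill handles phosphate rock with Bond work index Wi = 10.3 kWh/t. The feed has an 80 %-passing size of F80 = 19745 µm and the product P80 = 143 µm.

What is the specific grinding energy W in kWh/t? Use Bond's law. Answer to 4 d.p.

Bond:  W = 10 Wi (1/√P − 1/√F)
1/√143 = 0.083624;  1/√19745 = 0.007117
W = 10·10.3·(0.083624 − 0.007117) = 7.8803 kWh/t

W = 7.8803 kWh/t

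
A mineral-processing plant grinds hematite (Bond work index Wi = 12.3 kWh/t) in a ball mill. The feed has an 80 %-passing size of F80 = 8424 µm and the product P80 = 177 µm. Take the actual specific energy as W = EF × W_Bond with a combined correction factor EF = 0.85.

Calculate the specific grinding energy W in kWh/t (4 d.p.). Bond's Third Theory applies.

W = 6.7194 kWh/t

W = 10 Wi (P80^-0.5 − F80^-0.5)
1/√177 = 0.075165;  1/√8424 = 0.010895
W = 10·12.3·(0.075165 − 0.010895) = 7.9051 kWh/t
W_actual = 0.85 × 7.9051 = 6.7194 kWh/t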